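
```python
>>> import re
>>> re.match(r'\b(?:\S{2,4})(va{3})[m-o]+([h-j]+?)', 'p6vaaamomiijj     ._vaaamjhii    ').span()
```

(0, 10)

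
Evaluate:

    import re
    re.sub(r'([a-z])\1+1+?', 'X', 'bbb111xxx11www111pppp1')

A backreference is literal: `\1` must see the identical characters the first group matched.
Each match is replaced by 'X'.

'X11X1X11X'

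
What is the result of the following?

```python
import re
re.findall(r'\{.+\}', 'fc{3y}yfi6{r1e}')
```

['{3y}yfi6{r1e}']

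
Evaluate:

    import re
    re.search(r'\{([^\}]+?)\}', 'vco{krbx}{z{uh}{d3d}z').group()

Unlike `match`, `search` isn't anchored — it looks for the pattern anywhere in the string.
The match spans [3:9] → '{krbx}'.
Captured: group 1 = 'krbx'.

'{krbx}'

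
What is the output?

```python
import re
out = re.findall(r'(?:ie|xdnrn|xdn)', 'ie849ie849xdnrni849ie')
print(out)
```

Branches in `(...|...)` are attempted left-to-right; the first branch that allows the whole pattern to succeed is taken.
Scanning left to right: at [0:2] → 'ie'; at [5:7] → 'ie'; at [10:15] → 'xdnrn'; at [19:21] → 'ie'.
No capturing groups, so `findall` returns the 4 full match strings.

['ie', 'ie', 'xdnrn', 'ie']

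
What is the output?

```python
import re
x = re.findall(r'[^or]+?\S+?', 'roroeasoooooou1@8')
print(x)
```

['ea', 'so', 'u1', '@8']

The pattern matches one or more of any character except [or] (lazy); then one or more of a non-whitespace character (lazy).
No capturing groups, so `findall` returns the 4 full match strings.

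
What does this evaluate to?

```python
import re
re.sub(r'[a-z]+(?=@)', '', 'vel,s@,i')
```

'vel,@,i'

Because the assertion is zero-width, the text it checks is not consumed and won't appear in the result.
Matches: at [4:5] → 's'.
Each match is replaced by ''.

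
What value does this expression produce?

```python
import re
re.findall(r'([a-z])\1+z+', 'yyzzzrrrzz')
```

`\1` is not a pattern — it's the concrete string captured by group 1, re-applied verbatim.
`findall` collects group 1 from each match (2 total).

['y', 'r']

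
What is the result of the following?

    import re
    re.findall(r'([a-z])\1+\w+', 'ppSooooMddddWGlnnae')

`\1` is not a pattern — it's the concrete string captured by group 1, re-applied verbatim.
One capturing group, so `findall` returns just the captured substring from the one match — 1 in all.

['p']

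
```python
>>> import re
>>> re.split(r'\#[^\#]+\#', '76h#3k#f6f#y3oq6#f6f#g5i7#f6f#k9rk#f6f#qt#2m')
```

The string is cut at each match, leaving 6 pieces.

['76h', 'f6f', 'f6f', 'f6f', 'f6f', '2m']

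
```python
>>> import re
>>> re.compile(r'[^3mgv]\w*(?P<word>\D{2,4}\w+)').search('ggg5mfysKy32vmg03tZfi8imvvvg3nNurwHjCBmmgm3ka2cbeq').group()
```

Pattern: any character except [3mgv], then zero or more of a word character; then 2 to 4 of a non-digit, then one or more of a word character (captured as 'word').
`re.search` tries every starting position until one works.
The match spans [3:50] → '5mfysKy32vmg03tZfi8imvvvg3nNurwHjCBmmgm3ka2cbeq'.
Captured: group 1 = 'beq'.

'5mfysKy32vmg03tZfi8imvvvg3nNurwHjCBmmgm3ka2cbeq'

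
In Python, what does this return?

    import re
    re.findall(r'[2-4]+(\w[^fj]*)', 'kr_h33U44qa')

['U44qa']

This matches one or more of a character in [2-4]; then a word character, then zero or more of any character except [fj] (captured).
Matches: at [4:11] match '33U44qa', group 1 = 'U44qa'.
Because there's exactly one group, `findall` drops the full match and keeps group 1 from the one hit.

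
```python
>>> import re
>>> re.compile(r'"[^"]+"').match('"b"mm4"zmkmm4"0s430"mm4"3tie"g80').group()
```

'"b"'

`re.match` won't scan ahead — the pattern has to work from the very first character.
The match spans [0:3] → '"b"'.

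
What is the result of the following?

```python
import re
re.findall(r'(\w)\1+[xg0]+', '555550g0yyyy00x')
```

['5', 'y']

A backreference is literal: `\1` must see the identical characters the first group matched.
Matches: at [0:8] match '555550g0', group 1 = '5'; at [8:15] match 'yyyy00x', group 1 = 'y'.
`findall` collects group 1 from each match (2 total).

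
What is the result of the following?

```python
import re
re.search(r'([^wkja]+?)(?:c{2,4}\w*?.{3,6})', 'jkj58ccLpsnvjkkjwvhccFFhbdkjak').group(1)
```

'58'

The match spans [3:13] → '58ccLpsnvj'.
Captured: group 1 = '58'.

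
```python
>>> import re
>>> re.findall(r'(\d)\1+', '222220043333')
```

`\1` has to match the exact text group 1 already captured.
One capturing group, so `findall` returns just the captured substring from each match — 3 in all.

['2', '0', '3']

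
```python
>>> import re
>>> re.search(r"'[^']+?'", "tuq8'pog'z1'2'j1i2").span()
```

(4, 9)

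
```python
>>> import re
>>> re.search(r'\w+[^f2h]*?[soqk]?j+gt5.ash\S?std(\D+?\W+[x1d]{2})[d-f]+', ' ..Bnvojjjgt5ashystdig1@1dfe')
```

The pattern matches one or more of a word character, then zero or more of any character except [f2h] (lazy); then optionally one of [soqk], then one or more of a literal 'j'; then the literal 'gt5', then any character; then the literal 'ash', then optionally a non-whitespace character, then the literal 'std'; then one or more of a non-digit (lazy), then one or more of a non-word character, then exactly 2 of one of [x1d] (captured); then one or more of a character in [d-f].
`re.search` tries every starting position until one works.
Here the pattern never matches, so the call returns None.

None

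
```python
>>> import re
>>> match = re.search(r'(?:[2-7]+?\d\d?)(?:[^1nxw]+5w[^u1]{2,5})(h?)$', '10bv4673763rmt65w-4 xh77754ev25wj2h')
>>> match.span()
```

(22, 35)

Pattern: one or more of a character in [2-7] (lazy), then a digit, then optionally a digit (non-capturing group); then one or more of any character except [1nxw], then the literal '5w', then 2 to 5 of any character except [u1] (non-capturing group); then optionally a literal 'h' (captured); then anchored at the end.
`re.search` tries every starting position until one works.
The match spans [22:35] → '77754ev25wj2h'.
Captured: group 1 = ''.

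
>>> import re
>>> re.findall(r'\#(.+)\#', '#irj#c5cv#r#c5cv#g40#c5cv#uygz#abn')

['irj#c5cv#r#c5cv#g40#c5cv#uygz']

One capturing group, so `findall` returns just the captured substring from the one match — 1 in all.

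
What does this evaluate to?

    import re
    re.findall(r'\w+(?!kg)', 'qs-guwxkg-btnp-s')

The negative lookahead/lookbehind blocks any match where the forbidden context is present.
`findall` yields the raw match text (4 of them) because the pattern has no groups.

['qs', 'guwxkg', 'btnp', 's']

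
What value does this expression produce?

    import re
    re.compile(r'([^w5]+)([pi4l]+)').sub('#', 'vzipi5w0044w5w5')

'#5w#w5w5'

Pattern: one or more of any character except [w5] (captured); then one or more of one of [pi4l] (captured).
Each match is replaced by '#'.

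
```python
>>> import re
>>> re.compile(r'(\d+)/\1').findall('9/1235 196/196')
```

['196']

`\1` has to match the exact text group 1 already captured.
Scanning left to right: at [7:14] match '196/196', group 1 = '196'.
`findall` collects group 1 from the one match (1 total).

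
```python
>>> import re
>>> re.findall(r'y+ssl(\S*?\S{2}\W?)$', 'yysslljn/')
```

['ljn/']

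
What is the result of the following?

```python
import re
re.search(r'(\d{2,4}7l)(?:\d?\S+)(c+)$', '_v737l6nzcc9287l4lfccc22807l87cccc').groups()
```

This matches 2 to 4 of a digit, then the literal '7l' (captured); then optionally a digit, then one or more of a non-whitespace character (non-capturing group); then one or more of a literal 'c' (captured); then anchored at the end.
`re.search` tries every starting position until one works.
The match spans [2:34] → '737l6nzcc9287l4lfccc22807l87cccc'.
Captured: group 1 = '737l', group 2 = 'c'.

('737l', 'c')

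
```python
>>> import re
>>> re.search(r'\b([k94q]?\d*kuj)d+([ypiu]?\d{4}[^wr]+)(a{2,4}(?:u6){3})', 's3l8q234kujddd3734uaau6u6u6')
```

None

The pattern matches a word boundary (`\b`, zero-width); then optionally one of [k94q], then zero or more of a digit, then the literal 'kuj' (captured); then one or more of a literal 'd'; then optionally one of [ypiu], then exactly 4 of a digit, then one or more of any character except [wr] (captured); then 2 to 4 of the literal 'a', then the literal 'u6' repeated 3 times (captured).
Here the pattern never matches, so the call returns None.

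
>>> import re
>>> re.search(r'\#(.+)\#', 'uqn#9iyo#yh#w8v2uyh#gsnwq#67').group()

'#9iyo#yh#w8v2uyh#gsnwq#'

`search` walks the string left to right and returns the first match it finds.
The match spans [3:26] → '#9iyo#yh#w8v2uyh#gsnwq#'.
Captured: group 1 = '9iyo#yh#w8v2uyh#gsnwq'.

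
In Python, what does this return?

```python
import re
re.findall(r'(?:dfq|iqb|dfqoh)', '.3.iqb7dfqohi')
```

Alternation tries branches left to right and keeps the first one that lets the overall match succeed at that position.
Matches: at [3:6] → 'iqb'; at [7:10] → 'dfq'.
With no groups in the pattern, `findall` gives back each whole match — 2 here.

['iqb', 'dfq']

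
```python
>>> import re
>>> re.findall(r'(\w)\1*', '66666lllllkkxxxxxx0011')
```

After group 1 captures some text, `\1` only succeeds where that same text appears again.
Walking the string: at [0:5] match '66666', group 1 = '6'; at [5:10] match 'lllll', group 1 = 'l'; at [10:12] match 'kk', group 1 = 'k'; at [12:18] match 'xxxxxx', group 1 = 'x'; at [18:20] match '00', group 1 = '0'; ….
Because there's exactly one group, `findall` drops the full match and keeps group 1 from each hit.

['6', 'l', 'k', 'x', '0', '1']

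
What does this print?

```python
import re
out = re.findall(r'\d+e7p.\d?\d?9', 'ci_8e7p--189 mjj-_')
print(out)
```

[]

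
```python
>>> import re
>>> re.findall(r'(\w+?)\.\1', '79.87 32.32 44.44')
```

['32', '44']

The backreference `\1` re-matches whatever the first group consumed, character for character.
Matches: at [6:11] match '32.32', group 1 = '32'; at [12:17] match '44.44', group 1 = '44'.
One capturing group, so `findall` returns just the captured substring from each match — 2 in all.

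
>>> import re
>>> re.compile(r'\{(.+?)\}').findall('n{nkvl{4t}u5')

Because there's exactly one group, `findall` drops the full match and keeps group 1 from the one hit.

['nkvl{4t']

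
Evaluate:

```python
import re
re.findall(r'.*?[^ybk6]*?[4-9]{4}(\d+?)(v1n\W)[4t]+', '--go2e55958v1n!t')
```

[('8', 'v1n!')]

`findall` packs the 2 group values into a tuple for every match.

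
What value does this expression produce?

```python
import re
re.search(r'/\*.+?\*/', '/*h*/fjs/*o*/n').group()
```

'/*h*/'

With the lazy modifier that quantifier settles for the fewest repetitions that let the rest of the pattern succeed (the atoms after it are unaffected and can still be greedy).
`re.search` tries every starting position until one works.
The match spans [0:5] → '/*h*/'.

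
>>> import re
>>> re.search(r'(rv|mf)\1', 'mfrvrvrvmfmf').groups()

('rv',)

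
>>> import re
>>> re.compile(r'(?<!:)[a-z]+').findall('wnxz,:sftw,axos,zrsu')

['wnxz', 'ftw', 'axos', 'zrsu']

A negative assertion filters positions out without eating any characters.
Matches: at [0:4] → 'wnxz'; at [7:10] → 'ftw'; at [11:15] → 'axos'; at [16:20] → 'zrsu'.
`findall` yields the raw match text (4 of them) because the pattern has no groups.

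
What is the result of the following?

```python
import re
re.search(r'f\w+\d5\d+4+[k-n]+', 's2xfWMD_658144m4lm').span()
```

(3, 15)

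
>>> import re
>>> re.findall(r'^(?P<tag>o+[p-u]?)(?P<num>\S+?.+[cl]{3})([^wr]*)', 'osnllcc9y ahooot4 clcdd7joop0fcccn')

The pattern matches anchored at the start of the string; then one or more of a literal 'o', then optionally a character in [p-u] (captured as 'tag'); then one or more of a non-whitespace character (lazy), then one or more of any character, then exactly 3 of one of [cl] (captured as 'num'); then zero or more of any character except [wr] (captured).
With 3 capturing groups, `findall` returns a 3-tuple per match.

[('os', 'nllcc9y ahooot4 clcdd7joop0fccc', 'n')]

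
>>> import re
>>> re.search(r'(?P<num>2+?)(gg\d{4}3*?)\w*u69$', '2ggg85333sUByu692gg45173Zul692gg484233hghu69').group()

The pattern matches one or more of a literal '2' (lazy) (captured as 'num'); then the literal 'gg', then exactly 4 of a digit, then zero or more of the literal '3' (lazy) (captured); then zero or more of a word character, then the literal 'u6', then a literal '9'; then anchored at the end.
`re.search` scans for the first position where the pattern succeeds.
The match spans [16:44] → '2gg45173Zul692gg484233hghu69'.
Captured: group 1 = '2', group 2 = 'gg4517'.

'2gg45173Zul692gg484233hghu69'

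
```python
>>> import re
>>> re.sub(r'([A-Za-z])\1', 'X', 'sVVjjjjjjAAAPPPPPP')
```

`\1` is not a pattern — it's the concrete string captured by group 1, re-applied verbatim.
Matches: at [1:3] → 'VV'; at [3:5] → 'jj'; at [5:7] → 'jj'; at [7:9] → 'jj'; at [9:11] → 'AA'; ….
`sub` substitutes 'X' at each match site.

'sXXXXXAXXX'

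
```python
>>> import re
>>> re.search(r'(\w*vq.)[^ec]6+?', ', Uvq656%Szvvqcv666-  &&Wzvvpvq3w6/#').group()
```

'Uvq656'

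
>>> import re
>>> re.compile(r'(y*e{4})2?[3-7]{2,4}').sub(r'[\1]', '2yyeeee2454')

The pattern matches zero or more of the literal 'y', then exactly 4 of the literal 'e' (captured); then optionally the literal '2', then 2 to 4 of a character in [3-7].
Matches: at [1:11] → 'yyeeee2454'.
The replacement refers to a captured group, so each match is rewritten using its own captured text.

'2[yyeeee]'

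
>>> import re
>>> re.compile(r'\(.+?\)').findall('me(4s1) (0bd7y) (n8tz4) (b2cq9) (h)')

['(4s1)', '(0bd7y)', '(n8tz4)', '(b2cq9)', '(h)']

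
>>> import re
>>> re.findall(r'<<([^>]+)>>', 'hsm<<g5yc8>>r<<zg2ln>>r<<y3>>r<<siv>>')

With a single group, `findall` returns only what that group captured — 4 items.

['g5yc8', 'zg2ln', 'y3', 'siv']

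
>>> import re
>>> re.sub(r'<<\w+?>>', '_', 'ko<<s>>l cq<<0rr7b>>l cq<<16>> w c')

'ko_l cq_l cq_ w c'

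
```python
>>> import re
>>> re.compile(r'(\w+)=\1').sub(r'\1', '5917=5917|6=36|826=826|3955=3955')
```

A backreference is literal: `\1` must see the identical characters the first group matched.
Matches: at [0:9] → '5917=5917'; at [15:22] → '826=826'; at [23:32] → '3955=3955'.
Each match is replaced using the text its own group 1 captured.

'5917|6=36|826|3955'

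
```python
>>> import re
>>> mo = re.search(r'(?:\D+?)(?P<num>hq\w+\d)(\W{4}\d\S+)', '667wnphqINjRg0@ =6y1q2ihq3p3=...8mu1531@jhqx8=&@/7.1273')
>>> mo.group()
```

'ihq3p3=...8mu1531@jhqx8=&@/7.1273'

This matches one or more of a non-digit (lazy) (non-capturing group); then the literal 'hq', then one or more of a word character, then a digit (captured as 'num'); then exactly 4 of a non-word character, then a digit, then one or more of a non-whitespace character (captured).
`search` walks the string left to right and returns the first match it finds.
The match spans [22:55] → 'ihq3p3=...8mu1531@jhqx8=&@/7.1273'.
Captured: group 1 = 'hq3p3', group 2 = '=...8mu1531@jhqx8=&@/7.1273'.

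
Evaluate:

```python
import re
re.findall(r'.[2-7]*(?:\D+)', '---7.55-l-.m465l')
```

The pattern matches any character, then zero or more of a character in [2-7]; then one or more of a non-digit (non-capturing group).
Matches: at [0:3] → '---'; at [3:5] → '7.'; at [5:12] → '55-l-.m'; at [12:16] → '465l'.
With no groups in the pattern, `findall` gives back each whole match — 4 here.

['---', '7.', '55-l-.m', '465l']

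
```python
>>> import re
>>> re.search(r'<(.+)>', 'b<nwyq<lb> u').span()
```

(1, 10)

`re.search` tries every starting position until one works.
The match spans [1:10] → '<nwyq<lb>'.
Captured: group 1 = 'nwyq<lb'.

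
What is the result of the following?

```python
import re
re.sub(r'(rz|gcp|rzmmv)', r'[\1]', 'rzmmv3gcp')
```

'[rz]mmv3[gcp]'

The regex engine tests alternatives in the order written; an earlier branch that matches wins even if a later one would match more.
Matches: at [0:2] → 'rz'; at [6:9] → 'gcp'.
`\1` in the replacement pulls in group 1's text for each match.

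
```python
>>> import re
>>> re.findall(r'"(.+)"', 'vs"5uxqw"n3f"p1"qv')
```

With a single group, `findall` returns only what that group captured — 1 item.

['5uxqw"n3f"p1']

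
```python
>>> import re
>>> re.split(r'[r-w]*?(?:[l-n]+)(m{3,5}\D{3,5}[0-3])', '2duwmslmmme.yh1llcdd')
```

Pattern: zero or more of a character in [r-w] (lazy); then one or more of a character in [l-n] (non-capturing group); then 3 to 5 of a literal 'm', then 3 to 5 of a non-digit, then a character in [0-3] (captured).
`re.split` interleaves the captured-group text with the surrounding fragments.

['2duwm', 'mmme.yh1', 'llcdd']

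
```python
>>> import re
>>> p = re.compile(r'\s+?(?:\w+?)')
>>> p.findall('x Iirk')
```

[' I']

Pattern: one or more of whitespace (lazy); then one or more of a word character (lazy) (non-capturing group).
A `+?`/`*?`/`{m,n}?` starts at its minimum and grows only as far as needed for what follows to match.
Scanning left to right: at [1:3] → ' I'.
No capturing groups, so `findall` returns the 1 full match string.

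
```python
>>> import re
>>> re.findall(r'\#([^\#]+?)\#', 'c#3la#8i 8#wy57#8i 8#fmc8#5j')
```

Walking the string: at [1:6] match '#3la#', group 1 = '3la'; at [10:16] match '#wy57#', group 1 = 'wy57'; at [20:26] match '#fmc8#', group 1 = 'fmc8'.
`findall` collects group 1 from each match (3 total).

['3la', 'wy57', 'fmc8']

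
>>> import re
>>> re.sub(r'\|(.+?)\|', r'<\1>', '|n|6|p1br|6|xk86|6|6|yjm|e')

'<n>6<p1br>6<xk86>6<6>yjm|e'

Lazy quantifiers expand one character at a time until the remainder of the pattern can match.
Matches: at [0:3] → '|n|'; at [4:10] → '|p1br|'; at [11:17] → '|xk86|'; at [18:21] → '|6|'.
`\1` in the replacement pulls in group 1's text for each match.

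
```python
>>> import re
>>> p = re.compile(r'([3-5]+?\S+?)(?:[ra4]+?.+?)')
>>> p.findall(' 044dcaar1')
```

Pattern: one or more of a character in [3-5] (lazy), then one or more of a non-whitespace character (lazy) (captured); then one or more of one of [ra4] (lazy), then one or more of any character (lazy) (non-capturing group).
Matches: at [2:8] match '44dcaa', group 1 = '44dc'.
`findall` collects group 1 from the one match (1 total).

['44dc']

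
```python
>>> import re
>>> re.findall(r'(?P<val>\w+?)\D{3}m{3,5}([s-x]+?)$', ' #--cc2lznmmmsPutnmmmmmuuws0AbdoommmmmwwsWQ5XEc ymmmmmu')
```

[('cc2lznmmmsPutnmmmmmuuws0AbdoommmmmwwsWQ5XE', 'u')]

The pattern matches one or more of a word character (lazy) (captured as 'val'); then exactly 3 of a non-digit, then 3 to 5 of the literal 'm'; then one or more of a character in [s-x] (lazy) (captured); then anchored at the end.
Walking the string: at [4:55] match 'cc2lznmmmsPutnmmmmmuuws0AbdoommmmmwwsWQ5XEc ymmmmmu', groups = ('cc2lznmmmsPutnmmmmmuuws0AbdoommmmmwwsWQ5XE', 'u').
2 groups means the one result is a tuple of 2 captured strings — 1 here.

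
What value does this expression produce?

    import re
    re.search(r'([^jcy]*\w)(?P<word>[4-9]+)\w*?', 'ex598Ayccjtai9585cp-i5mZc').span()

(0, 5)

Pattern: zero or more of any character except [jcy], then a word character (captured); then one or more of a character in [4-9] (captured as 'word'); then zero or more of a word character (lazy).
The `?` after the quantifier makes it lazy — it takes as little as possible before letting the rest of the pattern try.
`re.search` tries every starting position until one works.
The match spans [0:5] → 'ex598'.
Captured: group 1 = 'ex59', group 2 = '8'.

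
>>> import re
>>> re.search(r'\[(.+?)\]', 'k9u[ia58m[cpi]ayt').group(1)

`re.search` scans for the first position where the pattern succeeds.
The match spans [3:14] → '[ia58m[cpi]'.
Captured: group 1 = 'ia58m[cpi'.

'ia58m[cpi'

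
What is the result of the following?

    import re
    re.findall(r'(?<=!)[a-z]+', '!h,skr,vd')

['h']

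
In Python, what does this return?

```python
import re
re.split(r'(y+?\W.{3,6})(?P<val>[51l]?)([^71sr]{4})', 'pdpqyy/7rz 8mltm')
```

['pdpq', 'yy/7rz 8', '', 'mltm', '']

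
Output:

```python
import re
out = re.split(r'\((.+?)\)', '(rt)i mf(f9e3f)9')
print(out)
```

['', 'rt', 'i mf', 'f9e3f', '9']

Matches to split on: at [0:4] → '(rt)'; at [8:15] → '(f9e3f)'.
Because the pattern has a capturing group, `split` also inserts each captured text between the pieces.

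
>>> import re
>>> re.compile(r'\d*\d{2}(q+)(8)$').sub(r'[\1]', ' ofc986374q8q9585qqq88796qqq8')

' ofc986374q8q9585qqq[qqq]'

This matches zero or more of a digit, then exactly 2 of a digit; then one or more of a literal 'q' (captured); then a literal '8' (captured); then anchored at the end.
Matches: at [20:29] → '88796qqq8'.
Each match is replaced using the text its own group 1 captured.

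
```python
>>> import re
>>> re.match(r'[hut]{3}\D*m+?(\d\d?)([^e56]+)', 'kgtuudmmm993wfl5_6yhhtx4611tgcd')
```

None

The pattern matches exactly 3 of one of [hut], then zero or more of a non-digit, then one or more of the literal 'm' (lazy); then a digit, then optionally a digit (captured); then one or more of any character except [e56] (captured).
`re.match` won't scan ahead — the pattern has to work from the very first character.
Here position 0 doesn't satisfy it, so the call returns None.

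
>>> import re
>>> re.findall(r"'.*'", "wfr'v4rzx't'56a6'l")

With no groups in the pattern, `findall` gives back each whole match — 1 here.

["'v4rzx't'56a6'"]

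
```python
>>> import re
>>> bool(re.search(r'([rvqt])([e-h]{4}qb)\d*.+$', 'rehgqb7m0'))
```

This matches one of [rvqt] (captured); then exactly 4 of a character in [e-h], then the literal 'qb' (captured); then zero or more of a digit, then one or more of any character; then anchored at the end.
Here nothing in the string fits, so the call returns None, and `bool(None)` is False.

False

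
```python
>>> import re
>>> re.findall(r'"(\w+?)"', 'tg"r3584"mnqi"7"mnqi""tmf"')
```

['r3584', '7', 'tmf']

Matches: at [2:9] match '"r3584"', group 1 = 'r3584'; at [13:16] match '"7"', group 1 = '7'; at [21:26] match '"tmf"', group 1 = 'tmf'.
One capturing group, so `findall` returns just the captured substring from each match — 3 in all.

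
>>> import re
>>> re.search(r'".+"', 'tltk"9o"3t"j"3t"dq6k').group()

'"9o"3t"j"3t"'

The match spans [4:16] → '"9o"3t"j"3t"'.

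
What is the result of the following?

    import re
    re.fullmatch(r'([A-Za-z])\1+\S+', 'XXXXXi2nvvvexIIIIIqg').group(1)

'X'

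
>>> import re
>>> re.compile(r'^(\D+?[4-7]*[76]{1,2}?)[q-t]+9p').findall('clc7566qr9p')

One capturing group, so `findall` returns just the captured substring from the one match — 1 in all.

['clc7566']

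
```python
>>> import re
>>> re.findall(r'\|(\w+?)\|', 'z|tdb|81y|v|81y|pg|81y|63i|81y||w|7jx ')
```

One capturing group, so `findall` returns just the captured substring from each match — 5 in all.

['tdb', 'v', 'pg', '63i', 'w']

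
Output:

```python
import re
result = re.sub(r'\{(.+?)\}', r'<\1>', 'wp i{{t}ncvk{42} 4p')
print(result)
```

Matches: at [4:8] → '{{t}'; at [12:16] → '{42}'.
Each match is replaced using the text its own group 1 captured.

wp i<{t>ncvk<42> 4p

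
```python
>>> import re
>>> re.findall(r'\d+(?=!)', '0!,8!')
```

Lookahead/lookbehind check context without consuming it, so the matched span excludes the asserted characters.
Walking the string: at [0:1] → '0'; at [3:4] → '8'.
With no groups in the pattern, `findall` gives back each whole match — 2 here.

['0', '8']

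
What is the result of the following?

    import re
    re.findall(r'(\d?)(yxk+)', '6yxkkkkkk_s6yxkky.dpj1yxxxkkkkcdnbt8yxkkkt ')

The pattern matches optionally a digit (captured); then the literal 'yx', then one or more of the literal 'k' (captured).
Scanning left to right: at [0:9] match '6yxkkkkkk', groups = ('6', 'yxkkkkkk'); at [11:16] match '6yxkk', groups = ('6', 'yxkk'); at [35:41] match '8yxkkk', groups = ('8', 'yxkkk').
Multiple groups make `findall` return tuples — one 2-tuple for each match.

[('6', 'yxkkkkkk'), ('6', 'yxkk'), ('8', 'yxkkk')]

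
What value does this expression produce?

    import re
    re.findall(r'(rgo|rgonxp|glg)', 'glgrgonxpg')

['glg', 'rgo']

`|` is ordered: at each position the engine commits to the first alternative that works.
Scanning left to right: at [0:3] match 'glg', group 1 = 'glg'; at [3:6] match 'rgo', group 1 = 'rgo'.
One capturing group, so `findall` returns just the captured substring from each match — 2 in all.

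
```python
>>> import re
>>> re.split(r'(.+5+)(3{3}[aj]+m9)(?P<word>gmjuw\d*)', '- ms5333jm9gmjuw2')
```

['', '- ms5', '333jm9', 'gmjuw2', '']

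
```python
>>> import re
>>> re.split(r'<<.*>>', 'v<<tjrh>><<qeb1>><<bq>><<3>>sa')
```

['v', 'sa']

Matches to split on: at [1:28] → '<<tjrh>><<qeb1>><<bq>><<3>>'.
Splitting on the pattern gives 2 pieces.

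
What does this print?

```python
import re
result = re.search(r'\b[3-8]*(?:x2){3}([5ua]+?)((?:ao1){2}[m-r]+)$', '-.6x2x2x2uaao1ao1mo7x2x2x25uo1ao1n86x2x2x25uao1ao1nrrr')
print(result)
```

None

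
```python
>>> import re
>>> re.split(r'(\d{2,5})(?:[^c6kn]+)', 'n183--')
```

['n', '183', '']

This matches 2 to 5 of a digit (captured); then one or more of any character except [c6kn] (non-capturing group).
Because the pattern has a capturing group, `split` also inserts each captured text between the pieces.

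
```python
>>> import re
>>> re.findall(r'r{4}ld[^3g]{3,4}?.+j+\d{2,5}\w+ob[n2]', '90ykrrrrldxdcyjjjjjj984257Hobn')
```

['rrrrldxdcyjjjjjj984257Hobn']

Since nothing is captured, `findall` lists the 1 matched substring directly.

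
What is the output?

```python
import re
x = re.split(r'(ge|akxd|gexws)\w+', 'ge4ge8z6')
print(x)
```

['', 'ge', '']

Because the pattern has a capturing group, `split` also inserts each captured text between the pieces.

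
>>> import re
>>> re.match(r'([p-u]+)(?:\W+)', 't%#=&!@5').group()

't%#=&!@'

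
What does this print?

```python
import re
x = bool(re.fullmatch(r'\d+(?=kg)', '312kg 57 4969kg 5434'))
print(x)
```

Because the assertion is zero-width, the text it checks is not consumed and won't appear in the result.
`re.fullmatch` requires the pattern to consume the entire string.
Here the string isn't matched end-to-end, so the call returns None, and `bool(None)` is False.

False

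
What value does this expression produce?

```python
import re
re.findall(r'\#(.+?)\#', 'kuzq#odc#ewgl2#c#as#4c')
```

['odc', 'c']

A `+?`/`*?`/`{m,n}?` starts at its minimum and grows only as far as needed for what follows to match.
Matches: at [4:9] match '#odc#', group 1 = 'odc'; at [14:17] match '#c#', group 1 = 'c'.
One capturing group, so `findall` returns just the captured substring from each match — 2 in all.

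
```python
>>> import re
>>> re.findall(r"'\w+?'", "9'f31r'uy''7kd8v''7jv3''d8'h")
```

["'f31r'", "'7kd8v'", "'7jv3'", "'d8'"]

Matches: at [1:7] → "'f31r'"; at [10:17] → "'7kd8v'"; at [17:23] → "'7jv3'"; at [23:27] → "'d8'".
`findall` yields the raw match text (4 of them) because the pattern has no groups.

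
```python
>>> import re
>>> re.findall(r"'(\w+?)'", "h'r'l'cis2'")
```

['r', 'cis2']

Scanning left to right: at [1:4] match "'r'", group 1 = 'r'; at [5:11] match "'cis2'", group 1 = 'cis2'.
One capturing group, so `findall` returns just the captured substring from each match — 2 in all.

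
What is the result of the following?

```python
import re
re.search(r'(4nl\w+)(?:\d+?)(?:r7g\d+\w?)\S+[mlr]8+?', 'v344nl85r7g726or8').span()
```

(3, 17)

The pattern matches the literal '4nl', then one or more of a word character (captured); then one or more of a digit (lazy) (non-capturing group); then the literal 'r7g', then one or more of a digit, then optionally a word character (non-capturing group); then one or more of a non-whitespace character, then one of [mlr], then one or more of the literal '8' (lazy).
The match spans [3:17] → '4nl85r7g726or8'.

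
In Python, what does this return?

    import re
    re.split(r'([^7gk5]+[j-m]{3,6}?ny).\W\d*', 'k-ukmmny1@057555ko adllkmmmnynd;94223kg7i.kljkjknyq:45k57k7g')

['k', '-ukmmny', 'ko adllkmmmnynd;94223kg7', 'i.kljkjkny', 'k57k7g']

This matches one or more of any character except [7gk5], then 3 to 6 of a character in [j-m] (lazy), then the literal 'ny' (captured); then any character; then a non-word character, then zero or more of a digit.
Matches to split on: at [1:16] → '-ukmmny1@057555'; at [40:54] → 'i.kljkjknyq:45'.
The group in the pattern means `split` returns the separators' captures alongside the pieces.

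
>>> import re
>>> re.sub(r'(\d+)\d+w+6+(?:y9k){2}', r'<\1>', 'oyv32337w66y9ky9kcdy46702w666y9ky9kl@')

The replacement refers to a captured group, so each match is rewritten using its own captured text.

'oyv<3233>cdy<4670>l@'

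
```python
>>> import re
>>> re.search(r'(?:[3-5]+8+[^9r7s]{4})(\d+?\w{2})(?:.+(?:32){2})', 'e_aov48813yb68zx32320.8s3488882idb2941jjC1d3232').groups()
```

('68z',)

The pattern matches one or more of a character in [3-5], then one or more of a literal '8', then exactly 4 of any character except [9r7s] (non-capturing group); then one or more of a digit (lazy), then exactly 2 of a word character (captured); then one or more of any character, then the literal '32' repeated 2 times (non-capturing group).
With the lazy modifier that quantifier settles for the fewest repetitions that let the rest of the pattern succeed (the atoms after it are unaffected and can still be greedy).
`search` walks the string left to right and returns the first match it finds.
The match spans [5:47] → '48813yb68zx32320.8s3488882idb2941jjC1d3232'.
Captured: group 1 = '68z'.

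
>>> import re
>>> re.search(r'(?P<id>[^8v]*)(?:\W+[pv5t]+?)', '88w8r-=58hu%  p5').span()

Pattern: zero or more of any character except [8v] (captured as 'id'); then one or more of a non-word character, then one or more of one of [pv5t] (lazy) (non-capturing group).
`search` walks the string left to right and returns the first match it finds.
The match spans [4:8] → 'r-=5'.
Captured: group 1 = 'r-'.

(4, 8)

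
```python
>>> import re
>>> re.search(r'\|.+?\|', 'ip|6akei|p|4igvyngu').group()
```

The `?` after the quantifier makes it lazy — it takes as little as possible before letting the rest of the pattern try.
`re.search` scans for the first position where the pattern succeeds.
The match spans [2:9] → '|6akei|'.

'|6akei|'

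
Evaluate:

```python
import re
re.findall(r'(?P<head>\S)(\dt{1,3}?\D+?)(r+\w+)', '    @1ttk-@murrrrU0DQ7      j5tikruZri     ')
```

[('@', '1ttk-@mu', 'rrrrU0DQ7'), ('j', '5tik', 'ruZri')]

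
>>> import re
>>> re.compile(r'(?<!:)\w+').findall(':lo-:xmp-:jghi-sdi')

['o', 'mp', 'ghi', 'sdi']

The negative lookahead/lookbehind blocks any match where the forbidden context is present.
`findall` yields the raw match text (4 of them) because the pattern has no groups.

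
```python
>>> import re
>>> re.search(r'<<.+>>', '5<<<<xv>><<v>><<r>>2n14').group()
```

'<<<<xv>><<v>><<r>>'

`re.search` tries every starting position until one works.
The match spans [1:19] → '<<<<xv>><<v>><<r>>'.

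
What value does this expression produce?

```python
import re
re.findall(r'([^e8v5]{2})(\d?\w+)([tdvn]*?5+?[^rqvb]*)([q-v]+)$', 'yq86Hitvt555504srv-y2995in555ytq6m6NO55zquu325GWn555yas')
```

[('-y', '2995in555ytq6m6NO55zquu325GWn55', '5ya', 's')]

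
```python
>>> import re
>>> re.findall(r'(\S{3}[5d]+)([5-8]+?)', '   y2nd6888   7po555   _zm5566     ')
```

The pattern matches exactly 3 of a non-whitespace character, then one or more of one of [5d] (captured); then one or more of a character in [5-8] (lazy) (captured).
Walking the string: at [3:8] match 'y2nd6', groups = ('y2nd', '6'); at [14:20] match '7po555', groups = ('7po55', '5'); at [23:29] match '_zm556', groups = ('_zm55', '6').
`findall` packs the 2 group values into a tuple for every match.

[('y2nd', '6'), ('7po55', '5'), ('_zm55', '6')]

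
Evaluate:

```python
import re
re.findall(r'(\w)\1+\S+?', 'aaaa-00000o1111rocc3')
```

['a', '0', '1', 'c']

`\1` is not a pattern — it's the concrete string captured by group 1, re-applied verbatim.
Walking the string: at [0:5] match 'aaaa-', group 1 = 'a'; at [5:11] match '00000o', group 1 = '0'; at [11:16] match '1111r', group 1 = '1'; at [17:20] match 'cc3', group 1 = 'c'.
Because there's exactly one group, `findall` drops the full match and keeps group 1 from each hit.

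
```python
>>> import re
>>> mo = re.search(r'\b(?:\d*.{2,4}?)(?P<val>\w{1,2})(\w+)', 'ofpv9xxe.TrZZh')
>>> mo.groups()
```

('pv', '9xxe')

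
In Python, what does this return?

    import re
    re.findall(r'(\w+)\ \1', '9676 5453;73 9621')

[]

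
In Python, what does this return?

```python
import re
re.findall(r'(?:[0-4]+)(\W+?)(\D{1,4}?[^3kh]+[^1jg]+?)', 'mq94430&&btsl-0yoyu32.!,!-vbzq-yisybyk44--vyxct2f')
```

[('&', '&btsl-0yoyu3'), ('.', '!,!-vbzq-yisybyk'), ('-', '-vyxct2f')]

This matches one or more of a character in [0-4] (non-capturing group); then one or more of a non-word character (lazy) (captured); then 1 to 4 of a non-digit (lazy), then one or more of any character except [3kh], then one or more of any character except [1jg] (lazy) (captured).
A `+?`/`*?`/`{m,n}?` starts at its minimum and grows only as far as needed for what follows to match.
Walking the string: at [3:20] match '4430&&btsl-0yoyu3', groups = ('&', '&btsl-0yoyu3'); at [20:38] match '2.!,!-vbzq-yisybyk', groups = ('.', '!,!-vbzq-yisybyk'); at [38:49] match '44--vyxct2f', groups = ('-', '-vyxct2f').
2 groups means each result is a tuple of 2 captured strings — 3 here.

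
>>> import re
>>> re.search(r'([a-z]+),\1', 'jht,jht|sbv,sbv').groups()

('jht',)

`\1` is not a pattern — it's the concrete string captured by group 1, re-applied verbatim.
`search` walks the string left to right and returns the first match it finds.
The match spans [0:7] → 'jht,jht'.
Captured: group 1 = 'jht'.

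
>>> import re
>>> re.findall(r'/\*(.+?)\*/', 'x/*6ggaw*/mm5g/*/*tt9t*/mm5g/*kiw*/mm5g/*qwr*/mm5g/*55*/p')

['6ggaw', '/*tt9t', 'kiw', 'qwr', '55']

Matches: at [1:10] match '/*6ggaw*/', group 1 = '6ggaw'; at [14:24] match '/*/*tt9t*/', group 1 = '/*tt9t'; at [28:35] match '/*kiw*/', group 1 = 'kiw'; at [39:46] match '/*qwr*/', group 1 = 'qwr'; at [50:56] match '/*55*/', group 1 = '55'.
Because there's exactly one group, `findall` drops the full match and keeps group 1 from each hit.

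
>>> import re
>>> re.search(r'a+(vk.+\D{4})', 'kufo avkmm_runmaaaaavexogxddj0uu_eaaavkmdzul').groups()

('vkmm_runmaaaaavexogxddj0uu_eaaavkmdzul',)

This matches one or more of a literal 'a'; then the literal 'vk', then one or more of any character, then exactly 4 of a non-digit (captured).
`re.search` tries every starting position until one works.
The match spans [5:44] → 'avkmm_runmaaaaavexogxddj0uu_eaaavkmdzul'.
Captured: group 1 = 'vkmm_runmaaaaavexogxddj0uu_eaaavkmdzul'.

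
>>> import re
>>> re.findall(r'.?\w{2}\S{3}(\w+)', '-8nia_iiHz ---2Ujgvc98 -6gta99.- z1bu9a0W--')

['iiHz', 'c98', '9', 'a0W']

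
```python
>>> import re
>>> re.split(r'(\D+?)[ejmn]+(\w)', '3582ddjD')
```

Pattern: one or more of a non-digit (lazy) (captured); then one or more of one of [ejmn]; then a word character (captured).
The group in the pattern means `split` returns the separators' captures alongside the pieces.

['3582', 'dd', 'D', '']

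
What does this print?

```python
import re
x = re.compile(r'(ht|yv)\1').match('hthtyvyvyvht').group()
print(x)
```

htht

After group 1 captures some text, `\1` only succeeds where that same text appears again.
`re.match` only tries the pattern at the start of the string.
The match spans [0:4] → 'htht'.
Captured: group 1 = 'ht'.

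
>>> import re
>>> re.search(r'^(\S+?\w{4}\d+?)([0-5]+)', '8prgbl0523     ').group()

This matches anchored at the start of the string; then one or more of a non-whitespace character (lazy), then exactly 4 of a word character, then one or more of a digit (lazy) (captured); then one or more of a character in [0-5] (captured).
Unlike `match`, `search` isn't anchored — it looks for the pattern anywhere in the string.
The match spans [0:10] → '8prgbl0523'.
Captured: group 1 = '8prgbl0', group 2 = '523'.

'8prgbl0523'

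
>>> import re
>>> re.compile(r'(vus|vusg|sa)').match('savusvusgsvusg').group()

`re.match` only tries the pattern at the start of the string.
The match spans [0:2] → 'sa'.
Captured: group 1 = 'sa'.

'sa'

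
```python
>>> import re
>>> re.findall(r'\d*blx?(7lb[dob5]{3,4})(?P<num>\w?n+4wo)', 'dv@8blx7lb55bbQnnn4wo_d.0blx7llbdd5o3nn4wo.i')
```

This matches zero or more of a digit, then the literal 'bl', then optionally a literal 'x'; then the literal '7lb', then 3 to 4 of one of [dob5] (captured); then optionally a word character, then one or more of a literal 'n', then the literal '4wo' (captured as 'num').
Scanning left to right: at [3:21] match '8blx7lb55bbQnnn4wo', groups = ('7lb55bb', 'Qnnn4wo').
Multiple groups make `findall` return tuples — one 2-tuple for the one match.

[('7lb55bb', 'Qnnn4wo')]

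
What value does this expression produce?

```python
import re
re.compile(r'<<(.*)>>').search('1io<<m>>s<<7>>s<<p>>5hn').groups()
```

The match spans [3:20] → '<<m>>s<<7>>s<<p>>'.
Captured: group 1 = 'm>>s<<7>>s<<p'.

('m>>s<<7>>s<<p',)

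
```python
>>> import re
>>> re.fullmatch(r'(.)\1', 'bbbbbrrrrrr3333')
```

A backreference is literal: `\1` must see the identical characters the first group matched.
For `fullmatch`, every character of the input must be accounted for by the pattern.
Here the string isn't matched end-to-end, so the call returns None.

None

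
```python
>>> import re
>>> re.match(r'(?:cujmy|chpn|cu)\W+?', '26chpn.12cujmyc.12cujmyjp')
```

With `match`, the pattern is implicitly anchored at the beginning.
Here position 0 doesn't satisfy it, so the call returns None.

None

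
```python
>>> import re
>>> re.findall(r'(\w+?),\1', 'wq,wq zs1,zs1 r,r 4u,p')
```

['wq', 'zs1', 'r']

After group 1 captures some text, `\1` only succeeds where that same text appears again.
Scanning left to right: at [0:5] match 'wq,wq', group 1 = 'wq'; at [6:13] match 'zs1,zs1', group 1 = 'zs1'; at [14:17] match 'r,r', group 1 = 'r'.
With a single group, `findall` returns only what that group captured — 3 items.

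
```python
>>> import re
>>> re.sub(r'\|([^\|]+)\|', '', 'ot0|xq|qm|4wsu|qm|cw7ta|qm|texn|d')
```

'ot0qmqmqmd'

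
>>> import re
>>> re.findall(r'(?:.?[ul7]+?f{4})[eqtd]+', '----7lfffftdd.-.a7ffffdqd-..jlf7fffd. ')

Pattern: optionally any character, then one or more of one of [ul7] (lazy), then exactly 4 of a literal 'f' (non-capturing group); then one or more of one of [eqtd].
Walking the string: at [3:13] → '-7lfffftdd'; at [16:25] → 'a7ffffdqd'.
Since nothing is captured, `findall` lists the 2 matched substrings directly.

['-7lfffftdd', 'a7ffffdqd']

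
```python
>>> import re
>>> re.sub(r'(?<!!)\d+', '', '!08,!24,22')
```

'!0,!2,'

Because the assertion is negative and zero-width, positions next to the forbidden text are skipped.
Each match is replaced by ''.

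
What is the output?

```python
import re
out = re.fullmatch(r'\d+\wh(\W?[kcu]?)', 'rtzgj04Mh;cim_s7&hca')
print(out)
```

Pattern: one or more of a digit, then a word character, then the literal 'h'; then optionally a non-word character, then optionally one of [kcu] (captured).
For `fullmatch`, every character of the input must be accounted for by the pattern.
Here the pattern can't cover the whole string, so the call returns None.

None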